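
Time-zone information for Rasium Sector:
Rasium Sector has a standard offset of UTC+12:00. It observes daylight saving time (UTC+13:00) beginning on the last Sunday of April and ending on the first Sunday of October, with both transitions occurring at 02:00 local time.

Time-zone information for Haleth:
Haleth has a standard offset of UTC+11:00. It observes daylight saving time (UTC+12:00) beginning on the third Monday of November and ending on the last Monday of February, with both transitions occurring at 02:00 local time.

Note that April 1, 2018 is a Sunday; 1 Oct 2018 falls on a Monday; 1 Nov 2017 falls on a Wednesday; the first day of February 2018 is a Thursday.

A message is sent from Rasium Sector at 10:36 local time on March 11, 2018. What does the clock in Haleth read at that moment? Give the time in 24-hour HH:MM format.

09:36

1 April 2018 is a Sunday, so Sundays fall on 1, 8, 15, 22, 29; the last is April 29.
1 October 2018 is a Monday, so the first Sunday is October 7.
March 11, 2018 is outside the daylight-saving period (29 April – 7 October), so Rasium Sector is on standard time, UTC+12:00.
10:36 Rasium Sector − 12h = 22:36 UTC (rolling into the previous day, 10 March 2018).
1 November 2017 is a Wednesday, so the first Monday is November 6 and the third is November 20.
1 February 2018 is a Thursday, so Mondays fall on 5, 12, 19, 26; the last is February 26.
At the standard offset (UTC+11:00), 22:36 UTC + 11h = 09:36 Haleth standard time (rolling into the next day, 11 March 2018).
The standard-time date in Haleth, March 11, 2018, is outside the daylight-saving period (20 November 2017 – 26 February 2018), so Haleth is on standard time, UTC+11:00.
22:36 UTC + 11h = 09:36 Haleth (rolling into the next day, 11 March 2018).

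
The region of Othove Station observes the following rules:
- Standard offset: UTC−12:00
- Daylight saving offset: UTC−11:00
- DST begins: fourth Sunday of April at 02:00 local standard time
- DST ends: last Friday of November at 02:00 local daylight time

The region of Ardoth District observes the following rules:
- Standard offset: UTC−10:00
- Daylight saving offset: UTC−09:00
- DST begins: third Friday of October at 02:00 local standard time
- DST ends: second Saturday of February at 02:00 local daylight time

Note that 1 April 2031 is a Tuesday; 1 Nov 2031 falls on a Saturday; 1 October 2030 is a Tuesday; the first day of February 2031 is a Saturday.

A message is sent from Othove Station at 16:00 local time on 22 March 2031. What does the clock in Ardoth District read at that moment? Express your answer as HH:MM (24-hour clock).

1 April 2031 is a Tuesday, so the first Sunday is April 6 and the fourth is April 27.
1 November 2031 is a Saturday, so Fridays fall on 7, 14, 21, 28; the last is November 28.
22 March 2031 does not fall between 27 April and 28 November, so daylight saving is not in effect and Othove Station is at UTC−12:00.
16:00 Othove Station + 12h = 04:00 UTC (rolling into the next day, 23 March 2031).
1 October 2030 is a Tuesday, so the first Friday is October 4 and the third is October 18.
1 February 2031 is a Saturday, so the first Saturday is February 1 and the second is February 8.
At the standard offset (UTC−10:00), 04:00 UTC − 10h = 18:00 Ardoth District standard time (rolling into the previous day, 22 March 2031).
The standard-time date in Ardoth District, 22 March 2031, is outside the daylight-saving period (18 October 2030 – 8 February 2031), so Ardoth District is on standard time, UTC−10:00.
04:00 UTC − 10h = 18:00 Ardoth District (rolling into the previous day, 22 March 2031).

18:00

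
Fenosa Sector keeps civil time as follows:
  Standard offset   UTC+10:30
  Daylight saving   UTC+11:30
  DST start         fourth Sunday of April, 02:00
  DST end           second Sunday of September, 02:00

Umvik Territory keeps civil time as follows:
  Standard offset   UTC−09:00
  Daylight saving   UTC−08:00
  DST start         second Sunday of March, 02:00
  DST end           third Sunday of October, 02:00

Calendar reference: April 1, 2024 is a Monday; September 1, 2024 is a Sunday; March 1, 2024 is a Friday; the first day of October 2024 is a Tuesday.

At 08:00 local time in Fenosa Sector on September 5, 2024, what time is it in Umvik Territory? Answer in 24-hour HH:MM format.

12:30

1 April 2024 is a Monday, so the first Sunday is April 7 and the fourth is April 28.
1 September 2024 is a Sunday, so the first Sunday is September 1 and the second is September 8.
September 5, 2024 lies within the daylight-saving period (28 April – 8 September), so Fenosa Sector is on daylight time, UTC+11:30.
08:00 Fenosa Sector − 11h30m = 20:30 UTC (rolling into the previous day, 4 September 2024).
1 March 2024 is a Friday, so the first Sunday is March 3 and the second is March 10.
1 October 2024 is a Tuesday, so the first Sunday is October 6 and the third is October 20.
At the standard offset (UTC−09:00), 20:30 UTC − 9h = 11:30 Umvik Territory standard time.
The standard-time date in Umvik Territory, September 4, 2024, lies within the daylight-saving period (10 March – 20 October), so Umvik Territory is on daylight time, UTC−08:00.
20:30 UTC − 8h = 12:30 Umvik Territory.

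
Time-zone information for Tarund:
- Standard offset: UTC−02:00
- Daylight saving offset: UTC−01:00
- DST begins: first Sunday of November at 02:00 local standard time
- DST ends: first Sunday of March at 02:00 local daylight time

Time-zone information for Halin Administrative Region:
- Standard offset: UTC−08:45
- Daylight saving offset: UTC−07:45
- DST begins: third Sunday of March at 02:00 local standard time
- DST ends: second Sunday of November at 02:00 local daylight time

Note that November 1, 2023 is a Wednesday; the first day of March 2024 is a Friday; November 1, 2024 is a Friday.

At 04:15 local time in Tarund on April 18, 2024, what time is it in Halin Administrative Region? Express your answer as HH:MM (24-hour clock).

22:30

1 November 2023 is a Wednesday, so the first Sunday is November 5.
1 March 2024 is a Friday, so the first Sunday is March 3.
April 18, 2024 is outside the daylight-saving period (5 November 2023 – 3 March 2024), so Tarund is on standard time, UTC−02:00.
04:15 Tarund + 2h = 06:15 UTC.
1 March 2024 is a Friday, so the first Sunday is March 3 and the third is March 17.
1 November 2024 is a Friday, so the first Sunday is November 3 and the second is November 10.
At the standard offset (UTC−08:45), 06:15 UTC − 8h45m = 21:30 Halin Administrative Region standard time (rolling into the previous day, 17 April 2024).
The standard-time date in Halin Administrative Region, April 17, 2024, falls between 17 March and 10 November, so daylight saving is in effect and Halin Administrative Region is at UTC−07:45.
06:15 UTC − 7h45m = 22:30 Halin Administrative Region (rolling into the previous day, 17 April 2024).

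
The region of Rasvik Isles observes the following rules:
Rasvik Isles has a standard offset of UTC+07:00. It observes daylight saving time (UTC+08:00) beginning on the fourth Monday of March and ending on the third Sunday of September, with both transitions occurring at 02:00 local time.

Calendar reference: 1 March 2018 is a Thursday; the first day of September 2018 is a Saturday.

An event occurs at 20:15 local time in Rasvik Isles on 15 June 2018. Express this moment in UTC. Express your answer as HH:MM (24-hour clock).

1 March 2018 is a Thursday, so the first Monday is March 5 and the fourth is March 26.
1 September 2018 is a Saturday, so the first Sunday is September 2 and the third is September 16.
15 June 2018 lies within the daylight-saving period (26 March – 16 September), so Rasvik Isles is on daylight time, UTC+08:00.
20:15 local − 8h = 12:15 UTC.

12:15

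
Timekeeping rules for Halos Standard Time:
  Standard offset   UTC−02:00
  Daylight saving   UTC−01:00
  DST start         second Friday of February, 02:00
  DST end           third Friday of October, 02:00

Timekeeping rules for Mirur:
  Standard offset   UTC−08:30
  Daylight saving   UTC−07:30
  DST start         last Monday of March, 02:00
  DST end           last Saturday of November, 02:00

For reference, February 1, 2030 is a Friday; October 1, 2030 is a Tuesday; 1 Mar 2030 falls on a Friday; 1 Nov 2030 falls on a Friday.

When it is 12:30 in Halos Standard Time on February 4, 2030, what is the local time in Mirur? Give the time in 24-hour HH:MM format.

1 February 2030 is a Friday, so the first Friday is February 1 and the second is February 8.
1 October 2030 is a Tuesday, so the first Friday is October 4 and the third is October 18.
Daylight saving runs 8 February – 18 October; February 4, 2030 is outside that window, so Halos Standard Time is on standard time at UTC−02:00.
12:30 Halos Standard Time + 2h = 14:30 UTC.
1 March 2030 is a Friday, so Mondays fall on 4, 11, 18, 25; the last is March 25.
1 November 2030 is a Friday, so Saturdays fall on 2, 9, 16, 23, 30; the last is November 30.
At the standard offset (UTC−08:30), 14:30 UTC − 8h30m = 06:00 Mirur standard time.
Daylight saving runs 25 March – 30 November; the standard-time date in Mirur, February 4, 2030, is outside that window, so Mirur is on standard time at UTC−08:30.
14:30 UTC − 8h30m = 06:00 Mirur.

06:00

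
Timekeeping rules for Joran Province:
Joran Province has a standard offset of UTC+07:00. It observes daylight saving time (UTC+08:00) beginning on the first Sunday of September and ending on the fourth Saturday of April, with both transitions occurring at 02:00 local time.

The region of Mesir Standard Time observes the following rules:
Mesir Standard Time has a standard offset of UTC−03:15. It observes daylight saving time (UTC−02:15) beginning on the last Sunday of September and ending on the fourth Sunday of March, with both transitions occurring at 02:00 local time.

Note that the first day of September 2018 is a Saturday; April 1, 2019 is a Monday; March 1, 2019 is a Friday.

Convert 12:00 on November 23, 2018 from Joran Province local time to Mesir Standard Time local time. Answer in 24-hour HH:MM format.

1 September 2018 is a Saturday, so the first Sunday is September 2.
1 April 2019 is a Monday, so the first Saturday is April 6 and the fourth is April 27.
November 23, 2018 lies within the daylight-saving period (2 September 2018 – 27 April 2019), so Joran Province is on daylight time, UTC+08:00.
12:00 Joran Province − 8h = 04:00 UTC.
1 September 2018 is a Saturday, so Sundays fall on 2, 9, 16, 23, 30; the last is September 30.
1 March 2019 is a Friday, so the first Sunday is March 3 and the fourth is March 24.
At the standard offset (UTC−03:15), 04:00 UTC − 3h15m = 00:45 Mesir Standard Time standard time.
The standard-time date in Mesir Standard Time, November 23, 2018, falls between 30 September 2018 and 24 March 2019, so daylight saving is in effect and Mesir Standard Time is at UTC−02:15.
04:00 UTC − 2h15m = 01:45 Mesir Standard Time.

01:45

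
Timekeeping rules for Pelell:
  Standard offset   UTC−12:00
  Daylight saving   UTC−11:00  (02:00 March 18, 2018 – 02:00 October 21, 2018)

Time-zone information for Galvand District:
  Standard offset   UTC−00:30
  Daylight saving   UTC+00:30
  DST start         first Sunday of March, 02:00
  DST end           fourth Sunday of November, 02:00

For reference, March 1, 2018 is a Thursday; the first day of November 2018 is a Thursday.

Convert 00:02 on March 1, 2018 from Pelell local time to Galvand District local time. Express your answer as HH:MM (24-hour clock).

March 1, 2018 does not fall between 18 March and 21 October, so daylight saving is not in effect and Pelell is at UTC−12:00.
00:02 Pelell + 12h = 12:02 UTC.
1 March 2018 is a Thursday, so the first Sunday is March 4.
1 November 2018 is a Thursday, so the first Sunday is November 4 and the fourth is November 25.
At the standard offset (UTC−00:30), 12:02 UTC − 0h30m = 11:32 Galvand District standard time.
Daylight saving runs 4 March – 25 November; the standard-time date in Galvand District, March 1, 2018, is outside that window, so Galvand District is on standard time at UTC−00:30.
12:02 UTC − 0h30m = 11:32 Galvand District.

11:32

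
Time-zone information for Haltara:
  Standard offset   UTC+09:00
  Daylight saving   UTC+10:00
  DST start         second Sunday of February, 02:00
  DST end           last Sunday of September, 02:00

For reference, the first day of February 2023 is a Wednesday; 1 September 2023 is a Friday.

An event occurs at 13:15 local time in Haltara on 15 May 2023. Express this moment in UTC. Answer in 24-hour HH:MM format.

03:15

1 February 2023 is a Wednesday, so the first Sunday is February 5 and the second is February 12.
1 September 2023 is a Friday, so Sundays fall on 3, 10, 17, 24; the last is September 24.
Daylight saving runs 12 February – 24 September; 15 May 2023 is inside that window, so Haltara is at UTC+10:00.
13:15 local − 10h = 03:15 UTC.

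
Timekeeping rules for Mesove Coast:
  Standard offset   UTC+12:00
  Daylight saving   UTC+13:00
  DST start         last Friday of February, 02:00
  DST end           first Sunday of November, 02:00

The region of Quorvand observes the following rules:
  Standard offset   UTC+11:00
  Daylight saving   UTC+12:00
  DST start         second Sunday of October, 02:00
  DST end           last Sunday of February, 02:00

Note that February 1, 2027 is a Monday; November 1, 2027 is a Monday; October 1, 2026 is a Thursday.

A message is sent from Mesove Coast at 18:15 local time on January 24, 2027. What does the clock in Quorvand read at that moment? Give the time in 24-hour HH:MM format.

18:15

1 February 2027 is a Monday, so Fridays fall on 5, 12, 19, 26; the last is February 26.
1 November 2027 is a Monday, so the first Sunday is November 7.
January 24, 2027 does not fall between 26 February and 7 November, so daylight saving is not in effect and Mesove Coast is at UTC+12:00.
18:15 Mesove Coast − 12h = 06:15 UTC.
1 October 2026 is a Thursday, so the first Sunday is October 4 and the second is October 11.
1 February 2027 is a Monday, so Sundays fall on 7, 14, 21, 28; the last is February 28.
At the standard offset (UTC+11:00), 06:15 UTC + 11h = 17:15 Quorvand standard time.
Daylight saving runs 11 October 2026 – 28 February 2027; the standard-time date in Quorvand, January 24, 2027, is inside that window, so Quorvand is at UTC+12:00.
06:15 UTC + 12h = 18:15 Quorvand.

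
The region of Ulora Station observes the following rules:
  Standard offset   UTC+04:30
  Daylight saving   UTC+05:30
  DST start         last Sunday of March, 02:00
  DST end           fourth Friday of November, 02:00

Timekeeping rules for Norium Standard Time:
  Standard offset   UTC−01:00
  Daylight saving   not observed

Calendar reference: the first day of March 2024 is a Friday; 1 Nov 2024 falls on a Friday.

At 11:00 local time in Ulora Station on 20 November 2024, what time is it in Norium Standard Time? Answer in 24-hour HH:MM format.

1 March 2024 is a Friday, so Sundays fall on 3, 10, 17, 24, 31; the last is March 31.
1 November 2024 is a Friday, so the first Friday is November 1 and the fourth is November 22.
20 November 2024 falls between 31 March and 22 November, so daylight saving is in effect and Ulora Station is at UTC+05:30.
11:00 Ulora Station − 5h30m = 05:30 UTC.
Norium Standard Time stays on UTC−01:00 all year.
05:30 UTC − 1h = 04:30 Norium Standard Time.

04:30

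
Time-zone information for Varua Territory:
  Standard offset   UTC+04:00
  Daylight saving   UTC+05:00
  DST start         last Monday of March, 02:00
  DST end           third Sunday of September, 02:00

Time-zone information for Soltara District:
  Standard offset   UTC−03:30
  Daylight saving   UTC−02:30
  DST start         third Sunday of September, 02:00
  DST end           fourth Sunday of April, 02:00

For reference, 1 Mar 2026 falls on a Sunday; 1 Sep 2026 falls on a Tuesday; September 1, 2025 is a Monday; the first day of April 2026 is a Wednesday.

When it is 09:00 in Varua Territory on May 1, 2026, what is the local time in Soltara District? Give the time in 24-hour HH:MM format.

00:30

1 March 2026 is a Sunday, so Mondays fall on 2, 9, 16, 23, 30; the last is March 30.
1 September 2026 is a Tuesday, so the first Sunday is September 6 and the third is September 20.
Daylight saving runs 30 March – 20 September; May 1, 2026 is inside that window, so Varua Territory is at UTC+05:00.
09:00 Varua Territory − 5h = 04:00 UTC.
1 September 2025 is a Monday, so the first Sunday is September 7 and the third is September 21.
1 April 2026 is a Wednesday, so the first Sunday is April 5 and the fourth is April 26.
At the standard offset (UTC−03:30), 04:00 UTC − 3h30m = 00:30 Soltara District standard time.
The standard-time date in Soltara District, May 1, 2026, is outside the daylight-saving period (21 September 2025 – 26 April 2026), so Soltara District is on standard time, UTC−03:30.
04:00 UTC − 3h30m = 00:30 Soltara District.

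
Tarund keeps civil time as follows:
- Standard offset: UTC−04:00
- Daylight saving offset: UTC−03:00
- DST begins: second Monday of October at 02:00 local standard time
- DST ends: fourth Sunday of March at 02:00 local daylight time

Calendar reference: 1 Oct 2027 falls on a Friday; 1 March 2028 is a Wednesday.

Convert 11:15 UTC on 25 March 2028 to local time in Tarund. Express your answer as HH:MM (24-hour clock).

08:15

1 October 2027 is a Friday, so the first Monday is October 4 and the second is October 11.
1 March 2028 is a Wednesday, so the first Sunday is March 5 and the fourth is March 26.
At the standard offset (UTC−04:00), 11:15 UTC − 4h = 07:15 Tarund standard time.
Daylight saving runs 11 October 2027 – 26 March 2028; the standard-time date in Tarund, 25 March 2028, is inside that window, so Tarund is at UTC−03:00.
11:15 UTC − 3h = 08:15 local.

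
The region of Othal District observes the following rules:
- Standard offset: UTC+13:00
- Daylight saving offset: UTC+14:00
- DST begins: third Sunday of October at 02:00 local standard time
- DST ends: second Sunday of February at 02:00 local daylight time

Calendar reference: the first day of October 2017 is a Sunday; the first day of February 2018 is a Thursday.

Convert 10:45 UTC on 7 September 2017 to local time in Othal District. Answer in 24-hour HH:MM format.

23:45

1 October 2017 is a Sunday, so the first Sunday is October 1 and the third is October 15.
1 February 2018 is a Thursday, so the first Sunday is February 4 and the second is February 11.
At the standard offset (UTC+13:00), 10:45 UTC + 13h = 23:45 Othal District standard time.
The standard-time date in Othal District, 7 September 2017, does not fall between 15 October 2017 and 11 February 2018, so daylight saving is not in effect and Othal District is at UTC+13:00.
10:45 UTC + 13h = 23:45 local.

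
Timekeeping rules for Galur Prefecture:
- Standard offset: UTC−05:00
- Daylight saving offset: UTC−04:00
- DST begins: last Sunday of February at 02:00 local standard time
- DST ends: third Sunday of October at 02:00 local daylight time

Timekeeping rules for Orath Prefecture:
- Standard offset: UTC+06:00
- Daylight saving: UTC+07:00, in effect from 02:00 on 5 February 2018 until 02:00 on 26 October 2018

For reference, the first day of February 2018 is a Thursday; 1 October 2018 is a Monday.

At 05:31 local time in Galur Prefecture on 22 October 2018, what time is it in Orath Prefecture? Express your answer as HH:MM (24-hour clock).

17:31

1 February 2018 is a Thursday, so Sundays fall on 4, 11, 18, 25; the last is February 25.
1 October 2018 is a Monday, so the first Sunday is October 7 and the third is October 21.
Daylight saving runs 25 February – 21 October; 22 October 2018 is outside that window, so Galur Prefecture is on standard time at UTC−05:00.
05:31 Galur Prefecture + 5h = 10:31 UTC.
At the standard offset (UTC+06:00), 10:31 UTC + 6h = 16:31 Orath Prefecture standard time.
The standard-time date in Orath Prefecture, 22 October 2018, lies within the daylight-saving period (5 February – 26 October), so Orath Prefecture is on daylight time, UTC+07:00.
10:31 UTC + 7h = 17:31 Orath Prefecture.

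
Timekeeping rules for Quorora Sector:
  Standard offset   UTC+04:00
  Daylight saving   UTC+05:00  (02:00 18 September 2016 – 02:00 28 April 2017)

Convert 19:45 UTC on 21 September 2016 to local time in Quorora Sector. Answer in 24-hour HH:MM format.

At the standard offset (UTC+04:00), 19:45 UTC + 4h = 23:45 Quorora Sector standard time.
The standard-time date in Quorora Sector, 21 September 2016, lies within the daylight-saving period (18 September 2016 – 28 April 2017), so Quorora Sector is on daylight time, UTC+05:00.
19:45 UTC + 5h = 00:45 local (rolling into the next day, 22 September 2016).

00:45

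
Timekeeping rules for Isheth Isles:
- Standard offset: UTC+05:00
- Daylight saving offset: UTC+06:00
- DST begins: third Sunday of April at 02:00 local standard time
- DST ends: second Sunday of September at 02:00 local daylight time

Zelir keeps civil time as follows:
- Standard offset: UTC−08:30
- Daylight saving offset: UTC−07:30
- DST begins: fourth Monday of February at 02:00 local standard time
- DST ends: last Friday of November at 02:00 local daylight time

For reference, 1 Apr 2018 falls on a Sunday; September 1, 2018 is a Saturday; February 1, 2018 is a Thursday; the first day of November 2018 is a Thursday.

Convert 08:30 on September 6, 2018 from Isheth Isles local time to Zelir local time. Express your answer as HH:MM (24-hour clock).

1 April 2018 is a Sunday, so the first Sunday is April 1 and the third is April 15.
1 September 2018 is a Saturday, so the first Sunday is September 2 and the second is September 9.
September 6, 2018 falls between 15 April and 9 September, so daylight saving is in effect and Isheth Isles is at UTC+06:00.
08:30 Isheth Isles − 6h = 02:30 UTC.
1 February 2018 is a Thursday, so the first Monday is February 5 and the fourth is February 26.
1 November 2018 is a Thursday, so Fridays fall on 2, 9, 16, 23, 30; the last is November 30.
At the standard offset (UTC−08:30), 02:30 UTC − 8h30m = 18:00 Zelir standard time (rolling into the previous day, 5 September 2018).
The standard-time date in Zelir, September 5, 2018, lies within the daylight-saving period (26 February – 30 November), so Zelir is on daylight time, UTC−07:30.
02:30 UTC − 7h30m = 19:00 Zelir (rolling into the previous day, 5 September 2018).

19:00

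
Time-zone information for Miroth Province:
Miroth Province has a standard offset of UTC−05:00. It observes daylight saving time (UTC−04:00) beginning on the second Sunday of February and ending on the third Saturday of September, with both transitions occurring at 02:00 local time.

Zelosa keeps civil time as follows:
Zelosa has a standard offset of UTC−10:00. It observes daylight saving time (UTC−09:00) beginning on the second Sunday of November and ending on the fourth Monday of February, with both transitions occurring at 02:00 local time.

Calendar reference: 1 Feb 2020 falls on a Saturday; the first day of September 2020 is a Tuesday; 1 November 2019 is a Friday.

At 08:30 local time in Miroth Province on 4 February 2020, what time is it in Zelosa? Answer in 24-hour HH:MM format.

1 February 2020 is a Saturday, so the first Sunday is February 2 and the second is February 9.
1 September 2020 is a Tuesday, so the first Saturday is September 5 and the third is September 19.
4 February 2020 does not fall between 9 February and 19 September, so daylight saving is not in effect and Miroth Province is at UTC−05:00.
08:30 Miroth Province + 5h = 13:30 UTC.
1 November 2019 is a Friday, so the first Sunday is November 3 and the second is November 10.
1 February 2020 is a Saturday, so the first Monday is February 3 and the fourth is February 24.
At the standard offset (UTC−10:00), 13:30 UTC − 10h = 03:30 Zelosa standard time.
The standard-time date in Zelosa, 4 February 2020, lies within the daylight-saving period (10 November 2019 – 24 February 2020), so Zelosa is on daylight time, UTC−09:00.
13:30 UTC − 9h = 04:30 Zelosa.

04:30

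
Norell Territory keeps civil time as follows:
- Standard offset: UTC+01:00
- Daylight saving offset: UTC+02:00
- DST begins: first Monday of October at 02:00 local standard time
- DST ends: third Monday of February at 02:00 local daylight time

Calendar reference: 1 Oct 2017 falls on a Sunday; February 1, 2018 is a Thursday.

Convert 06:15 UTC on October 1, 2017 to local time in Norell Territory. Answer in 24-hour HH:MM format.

07:15

1 October 2017 is a Sunday, so the first Monday is October 2.
1 February 2018 is a Thursday, so the first Monday is February 5 and the third is February 19.
At the standard offset (UTC+01:00), 06:15 UTC + 1h = 07:15 Norell Territory standard time.
Daylight saving runs 2 October 2017 – 19 February 2018; the standard-time date in Norell Territory, October 1, 2017, is outside that window, so Norell Territory is on standard time at UTC+01:00.
06:15 UTC + 1h = 07:15 local.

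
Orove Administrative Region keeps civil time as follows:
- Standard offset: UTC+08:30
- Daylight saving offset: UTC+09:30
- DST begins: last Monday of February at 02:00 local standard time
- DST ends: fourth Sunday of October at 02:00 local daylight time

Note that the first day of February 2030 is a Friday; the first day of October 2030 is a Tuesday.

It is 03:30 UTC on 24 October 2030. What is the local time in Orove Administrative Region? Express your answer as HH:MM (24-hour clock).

13:00

1 February 2030 is a Friday, so Mondays fall on 4, 11, 18, 25; the last is February 25.
1 October 2030 is a Tuesday, so the first Sunday is October 6 and the fourth is October 27.
At the standard offset (UTC+08:30), 03:30 UTC + 8h30m = 12:00 Orove Administrative Region standard time.
Daylight saving runs 25 February – 27 October; the standard-time date in Orove Administrative Region, 24 October 2030, is inside that window, so Orove Administrative Region is at UTC+09:30.
03:30 UTC + 9h30m = 13:00 local.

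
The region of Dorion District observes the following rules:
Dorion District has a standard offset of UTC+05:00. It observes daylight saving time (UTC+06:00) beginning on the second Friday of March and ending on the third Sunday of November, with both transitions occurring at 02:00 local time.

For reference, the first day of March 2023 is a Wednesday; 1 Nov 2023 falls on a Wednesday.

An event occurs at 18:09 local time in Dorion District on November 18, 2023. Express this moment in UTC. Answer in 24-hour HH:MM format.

12:09

1 March 2023 is a Wednesday, so the first Friday is March 3 and the second is March 10.
1 November 2023 is a Wednesday, so the first Sunday is November 5 and the third is November 19.
Daylight saving runs 10 March – 19 November; November 18, 2023 is inside that window, so Dorion District is at UTC+06:00.
18:09 local − 6h = 12:09 UTC.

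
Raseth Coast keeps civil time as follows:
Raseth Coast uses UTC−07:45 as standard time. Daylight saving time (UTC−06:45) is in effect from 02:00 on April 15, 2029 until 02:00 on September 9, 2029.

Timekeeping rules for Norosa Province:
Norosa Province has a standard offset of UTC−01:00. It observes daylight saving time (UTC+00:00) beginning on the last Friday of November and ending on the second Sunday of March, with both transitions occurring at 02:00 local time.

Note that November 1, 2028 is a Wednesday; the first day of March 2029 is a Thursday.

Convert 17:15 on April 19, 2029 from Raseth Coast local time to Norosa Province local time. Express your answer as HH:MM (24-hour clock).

23:00

Daylight saving runs 15 April – 9 September; April 19, 2029 is inside that window, so Raseth Coast is at UTC−06:45.
17:15 Raseth Coast + 6h45m = 00:00 UTC (rolling into the next day, 20 April 2029).
1 November 2028 is a Wednesday, so Fridays fall on 3, 10, 17, 24; the last is November 24.
1 March 2029 is a Thursday, so the first Sunday is March 4 and the second is March 11.
At the standard offset (UTC−01:00), 00:00 UTC − 1h = 23:00 Norosa Province standard time (rolling into the previous day, 19 April 2029).
Daylight saving runs 24 November 2028 – 11 March 2029; the standard-time date in Norosa Province, April 19, 2029, is outside that window, so Norosa Province is on standard time at UTC−01:00.
00:00 UTC − 1h = 23:00 Norosa Province (rolling into the previous day, 19 April 2029).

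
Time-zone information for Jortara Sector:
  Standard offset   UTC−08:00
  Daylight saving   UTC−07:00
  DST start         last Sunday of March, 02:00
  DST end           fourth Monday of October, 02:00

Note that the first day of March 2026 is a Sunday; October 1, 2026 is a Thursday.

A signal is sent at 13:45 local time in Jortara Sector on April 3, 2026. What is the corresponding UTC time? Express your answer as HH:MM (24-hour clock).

1 March 2026 is a Sunday, so Sundays fall on 1, 8, 15, 22, 29; the last is March 29.
1 October 2026 is a Thursday, so the first Monday is October 5 and the fourth is October 26.
April 3, 2026 lies within the daylight-saving period (29 March – 26 October), so Jortara Sector is on daylight time, UTC−07:00.
13:45 local + 7h = 20:45 UTC.

20:45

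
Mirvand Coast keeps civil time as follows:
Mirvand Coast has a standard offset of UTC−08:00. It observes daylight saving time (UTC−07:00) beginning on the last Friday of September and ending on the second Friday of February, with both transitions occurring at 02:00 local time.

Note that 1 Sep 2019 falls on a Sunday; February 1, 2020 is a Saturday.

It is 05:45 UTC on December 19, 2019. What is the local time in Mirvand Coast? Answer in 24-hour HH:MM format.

22:45

1 September 2019 is a Sunday, so Fridays fall on 6, 13, 20, 27; the last is September 27.
1 February 2020 is a Saturday, so the first Friday is February 7 and the second is February 14.
At the standard offset (UTC−08:00), 05:45 UTC − 8h = 21:45 Mirvand Coast standard time (rolling into the previous day, 18 December 2019).
The standard-time date in Mirvand Coast, December 18, 2019, lies within the daylight-saving period (27 September 2019 – 14 February 2020), so Mirvand Coast is on daylight time, UTC−07:00.
05:45 UTC − 7h = 22:45 local (rolling into the previous day, 18 December 2019).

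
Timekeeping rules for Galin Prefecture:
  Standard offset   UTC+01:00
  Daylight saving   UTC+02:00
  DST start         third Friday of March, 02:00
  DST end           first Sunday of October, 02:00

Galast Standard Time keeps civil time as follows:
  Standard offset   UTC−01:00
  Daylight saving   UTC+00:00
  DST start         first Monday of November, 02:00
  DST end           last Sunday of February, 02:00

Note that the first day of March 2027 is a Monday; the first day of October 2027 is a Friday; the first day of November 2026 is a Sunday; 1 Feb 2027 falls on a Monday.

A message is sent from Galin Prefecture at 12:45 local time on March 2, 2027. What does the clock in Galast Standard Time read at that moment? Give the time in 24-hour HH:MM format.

10:45

1 March 2027 is a Monday, so the first Friday is March 5 and the third is March 19.
1 October 2027 is a Friday, so the first Sunday is October 3.
March 2, 2027 does not fall between 19 March and 3 October, so daylight saving is not in effect and Galin Prefecture is at UTC+01:00.
12:45 Galin Prefecture − 1h = 11:45 UTC.
1 November 2026 is a Sunday, so the first Monday is November 2.
1 February 2027 is a Monday, so Sundays fall on 7, 14, 21, 28; the last is February 28.
At the standard offset (UTC−01:00), 11:45 UTC − 1h = 10:45 Galast Standard Time standard time.
The standard-time date in Galast Standard Time, March 2, 2027, does not fall between 2 November 2026 and 28 February 2027, so daylight saving is not in effect and Galast Standard Time is at UTC−01:00.
11:45 UTC − 1h = 10:45 Galast Standard Time.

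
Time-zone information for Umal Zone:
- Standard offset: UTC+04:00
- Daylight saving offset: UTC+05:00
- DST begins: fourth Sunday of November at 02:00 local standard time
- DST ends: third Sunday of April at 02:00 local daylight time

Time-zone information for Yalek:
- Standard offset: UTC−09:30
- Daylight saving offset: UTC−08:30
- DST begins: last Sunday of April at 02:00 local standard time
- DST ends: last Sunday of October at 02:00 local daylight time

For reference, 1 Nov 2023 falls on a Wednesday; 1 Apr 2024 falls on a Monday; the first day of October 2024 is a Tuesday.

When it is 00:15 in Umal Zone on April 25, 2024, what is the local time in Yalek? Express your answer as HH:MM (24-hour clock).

1 November 2023 is a Wednesday, so the first Sunday is November 5 and the fourth is November 26.
1 April 2024 is a Monday, so the first Sunday is April 7 and the third is April 21.
Daylight saving runs 26 November 2023 – 21 April 2024; April 25, 2024 is outside that window, so Umal Zone is on standard time at UTC+04:00.
00:15 Umal Zone − 4h = 20:15 UTC (rolling into the previous day, 24 April 2024).
1 April 2024 is a Monday, so Sundays fall on 7, 14, 21, 28; the last is April 28.
1 October 2024 is a Tuesday, so Sundays fall on 6, 13, 20, 27; the last is October 27.
At the standard offset (UTC−09:30), 20:15 UTC − 9h30m = 10:45 Yalek standard time.
The standard-time date in Yalek, April 24, 2024, is outside the daylight-saving period (28 April – 27 October), so Yalek is on standard time, UTC−09:30.
20:15 UTC − 9h30m = 10:45 Yalek.

10:45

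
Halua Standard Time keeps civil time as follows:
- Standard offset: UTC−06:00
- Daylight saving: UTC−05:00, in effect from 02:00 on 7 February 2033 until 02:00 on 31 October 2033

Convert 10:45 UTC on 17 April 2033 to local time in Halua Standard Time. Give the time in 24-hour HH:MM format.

05:45

At the standard offset (UTC−06:00), 10:45 UTC − 6h = 04:45 Halua Standard Time standard time.
The standard-time date in Halua Standard Time, 17 April 2033, lies within the daylight-saving period (7 February – 31 October), so Halua Standard Time is on daylight time, UTC−05:00.
10:45 UTC − 5h = 05:45 local.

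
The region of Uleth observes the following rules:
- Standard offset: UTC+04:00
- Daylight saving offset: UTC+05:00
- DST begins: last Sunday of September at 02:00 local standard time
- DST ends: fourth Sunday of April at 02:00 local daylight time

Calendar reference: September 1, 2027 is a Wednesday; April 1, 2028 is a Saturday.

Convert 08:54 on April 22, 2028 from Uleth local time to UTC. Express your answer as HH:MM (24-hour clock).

03:54

1 September 2027 is a Wednesday, so Sundays fall on 5, 12, 19, 26; the last is September 26.
1 April 2028 is a Saturday, so the first Sunday is April 2 and the fourth is April 23.
April 22, 2028 falls between 26 September 2027 and 23 April 2028, so daylight saving is in effect and Uleth is at UTC+05:00.
08:54 local − 5h = 03:54 UTC.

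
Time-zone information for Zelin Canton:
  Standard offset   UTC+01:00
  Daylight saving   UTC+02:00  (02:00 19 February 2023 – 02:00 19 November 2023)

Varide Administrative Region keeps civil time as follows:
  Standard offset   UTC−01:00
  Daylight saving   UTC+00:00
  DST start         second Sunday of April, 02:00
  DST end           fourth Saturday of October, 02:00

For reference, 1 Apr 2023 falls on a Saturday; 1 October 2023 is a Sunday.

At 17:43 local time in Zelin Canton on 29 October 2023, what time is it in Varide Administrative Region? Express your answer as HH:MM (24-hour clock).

29 October 2023 lies within the daylight-saving period (19 February – 19 November), so Zelin Canton is on daylight time, UTC+02:00.
17:43 Zelin Canton − 2h = 15:43 UTC.
1 April 2023 is a Saturday, so the first Sunday is April 2 and the second is April 9.
1 October 2023 is a Sunday, so the first Saturday is October 7 and the fourth is October 28.
At the standard offset (UTC−01:00), 15:43 UTC − 1h = 14:43 Varide Administrative Region standard time.
The standard-time date in Varide Administrative Region, 29 October 2023, is outside the daylight-saving period (9 April – 28 October), so Varide Administrative Region is on standard time, UTC−01:00.
15:43 UTC − 1h = 14:43 Varide Administrative Region.

14:43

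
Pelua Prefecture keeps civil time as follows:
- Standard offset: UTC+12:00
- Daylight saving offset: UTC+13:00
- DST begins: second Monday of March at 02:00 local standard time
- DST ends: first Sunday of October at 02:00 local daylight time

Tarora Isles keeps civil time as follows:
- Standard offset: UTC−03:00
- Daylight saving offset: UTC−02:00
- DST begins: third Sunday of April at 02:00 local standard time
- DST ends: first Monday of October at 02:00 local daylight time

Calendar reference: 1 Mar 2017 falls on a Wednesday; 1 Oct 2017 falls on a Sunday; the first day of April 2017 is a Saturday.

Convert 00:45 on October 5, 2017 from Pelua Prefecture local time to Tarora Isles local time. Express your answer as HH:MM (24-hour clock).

1 March 2017 is a Wednesday, so the first Monday is March 6 and the second is March 13.
1 October 2017 is a Sunday, so the first Sunday is October 1.
Daylight saving runs 13 March – 1 October; October 5, 2017 is outside that window, so Pelua Prefecture is on standard time at UTC+12:00.
00:45 Pelua Prefecture − 12h = 12:45 UTC (rolling into the previous day, 4 October 2017).
1 April 2017 is a Saturday, so the first Sunday is April 2 and the third is April 16.
1 October 2017 is a Sunday, so the first Monday is October 2.
At the standard offset (UTC−03:00), 12:45 UTC − 3h = 09:45 Tarora Isles standard time.
The standard-time date in Tarora Isles, October 4, 2017, does not fall between 16 April and 2 October, so daylight saving is not in effect and Tarora Isles is at UTC−03:00.
12:45 UTC − 3h = 09:45 Tarora Isles.

09:45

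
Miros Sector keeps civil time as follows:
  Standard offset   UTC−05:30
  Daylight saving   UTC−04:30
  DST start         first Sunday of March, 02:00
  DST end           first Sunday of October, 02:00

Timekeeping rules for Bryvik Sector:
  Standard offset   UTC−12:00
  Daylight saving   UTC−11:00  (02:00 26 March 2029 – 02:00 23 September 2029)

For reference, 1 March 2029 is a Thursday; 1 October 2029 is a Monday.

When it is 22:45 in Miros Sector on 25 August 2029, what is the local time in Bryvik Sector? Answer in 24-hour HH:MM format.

1 March 2029 is a Thursday, so the first Sunday is March 4.
1 October 2029 is a Monday, so the first Sunday is October 7.
Daylight saving runs 4 March – 7 October; 25 August 2029 is inside that window, so Miros Sector is at UTC−04:30.
22:45 Miros Sector + 4h30m = 03:15 UTC (rolling into the next day, 26 August 2029).
At the standard offset (UTC−12:00), 03:15 UTC − 12h = 15:15 Bryvik Sector standard time (rolling into the previous day, 25 August 2029).
The standard-time date in Bryvik Sector, 25 August 2029, lies within the daylight-saving period (26 March – 23 September), so Bryvik Sector is on daylight time, UTC−11:00.
03:15 UTC − 11h = 16:15 Bryvik Sector (rolling into the previous day, 25 August 2029).

16:15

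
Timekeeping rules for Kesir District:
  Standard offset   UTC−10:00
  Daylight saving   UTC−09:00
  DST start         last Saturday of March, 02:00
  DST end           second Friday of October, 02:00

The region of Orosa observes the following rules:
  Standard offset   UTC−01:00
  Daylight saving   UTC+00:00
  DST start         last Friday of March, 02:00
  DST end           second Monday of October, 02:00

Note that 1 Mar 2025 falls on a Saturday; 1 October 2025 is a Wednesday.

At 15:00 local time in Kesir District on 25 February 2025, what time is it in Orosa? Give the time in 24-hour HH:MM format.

1 March 2025 is a Saturday, so Saturdays fall on 1, 8, 15, 22, 29; the last is March 29.
1 October 2025 is a Wednesday, so the first Friday is October 3 and the second is October 10.
25 February 2025 does not fall between 29 March and 10 October, so daylight saving is not in effect and Kesir District is at UTC−10:00.
15:00 Kesir District + 10h = 01:00 UTC (rolling into the next day, 26 February 2025).
1 March 2025 is a Saturday, so Fridays fall on 7, 14, 21, 28; the last is March 28.
1 October 2025 is a Wednesday, so the first Monday is October 6 and the second is October 13.
At the standard offset (UTC−01:00), 01:00 UTC − 1h = 00:00 Orosa standard time.
The standard-time date in Orosa, 26 February 2025, does not fall between 28 March and 13 October, so daylight saving is not in effect and Orosa is at UTC−01:00.
01:00 UTC − 1h = 00:00 Orosa.

00:00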